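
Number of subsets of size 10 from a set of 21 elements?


C(n,k) = n! / (k!(n-k)!)
C(21,10) = 21! / (10!11!)
= 352716

C(21,10) = 352716


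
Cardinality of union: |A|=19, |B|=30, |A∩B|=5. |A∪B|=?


|A ∪ B| = |A| + |B| - |A ∩ B|
= 19 + 30 - 5
= 44

|A ∪ B| = 44


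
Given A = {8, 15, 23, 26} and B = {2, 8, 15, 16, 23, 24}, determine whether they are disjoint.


Disjoint means A ∩ B = ∅.
A ∩ B = {8, 15, 23}
A ∩ B ≠ ∅, so A and B are NOT disjoint.

No, A and B are not disjoint (A ∩ B = {8, 15, 23})


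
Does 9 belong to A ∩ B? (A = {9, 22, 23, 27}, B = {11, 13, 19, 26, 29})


A = {9, 22, 23, 27}, B = {11, 13, 19, 26, 29}
A ∩ B = elements in both A and B
A ∩ B = ∅
Checking if 9 ∈ A ∩ B
9 is not in A ∩ B → False

9 ∉ A ∩ B


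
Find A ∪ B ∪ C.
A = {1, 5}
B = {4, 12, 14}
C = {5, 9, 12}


A ∪ B = {1, 4, 5, 12, 14}
(A ∪ B) ∪ C = {1, 4, 5, 9, 12, 14}

A ∪ B ∪ C = {1, 4, 5, 9, 12, 14}


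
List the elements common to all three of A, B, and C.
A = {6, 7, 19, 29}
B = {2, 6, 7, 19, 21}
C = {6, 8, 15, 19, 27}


A ∩ B = {6, 7, 19}
(A ∩ B) ∩ C = {6, 19}

A ∩ B ∩ C = {6, 19}


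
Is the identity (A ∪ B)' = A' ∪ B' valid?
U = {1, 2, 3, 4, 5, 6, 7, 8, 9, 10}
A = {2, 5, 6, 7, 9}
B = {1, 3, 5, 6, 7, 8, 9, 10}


LHS: A ∪ B = {1, 2, 3, 5, 6, 7, 8, 9, 10}
(A ∪ B)' = U \ (A ∪ B) = {4}
A' = {1, 3, 4, 8, 10}, B' = {2, 4}
Claimed RHS: A' ∪ B' = {1, 2, 3, 4, 8, 10}
Identity is INVALID: LHS = {4} but the RHS claimed here equals {1, 2, 3, 4, 8, 10}. The correct form is (A ∪ B)' = A' ∩ B'.

Identity is invalid: (A ∪ B)' = {4} but A' ∪ B' = {1, 2, 3, 4, 8, 10}. The correct De Morgan law is (A ∪ B)' = A' ∩ B'.


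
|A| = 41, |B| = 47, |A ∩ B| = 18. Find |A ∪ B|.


|A ∪ B| = |A| + |B| - |A ∩ B|
= 41 + 47 - 18
= 70

|A ∪ B| = 70


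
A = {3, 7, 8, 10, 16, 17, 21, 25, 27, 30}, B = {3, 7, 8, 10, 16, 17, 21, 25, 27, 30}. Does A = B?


Two sets are equal iff they have exactly the same elements.
A = {3, 7, 8, 10, 16, 17, 21, 25, 27, 30}
B = {3, 7, 8, 10, 16, 17, 21, 25, 27, 30}
Same elements → A = B

Yes, A = B


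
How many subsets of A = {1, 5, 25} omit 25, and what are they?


A subset of A that omits 25 is a subset of A \ {25}, so there are 2^(n-1) = 2^2 = 4 of them.
Subsets excluding 25: ∅, {1}, {5}, {1, 5}

Subsets excluding 25 (4 total): ∅, {1}, {5}, {1, 5}


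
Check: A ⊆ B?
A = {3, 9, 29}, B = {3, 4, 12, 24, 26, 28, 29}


A ⊆ B means every element of A is in B.
Elements in A not in B: {9}
So A ⊄ B.

No, A ⊄ B


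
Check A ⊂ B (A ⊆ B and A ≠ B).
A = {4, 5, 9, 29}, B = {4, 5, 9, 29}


A ⊂ B requires: A ⊆ B AND A ≠ B.
A ⊆ B? Yes
A = B? Yes
A = B, so A is not a PROPER subset.

No, A is not a proper subset of B


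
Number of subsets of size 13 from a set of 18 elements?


C(n,k) = n! / (k!(n-k)!)
C(18,13) = 18! / (13!5!)
= 8568

C(18,13) = 8568


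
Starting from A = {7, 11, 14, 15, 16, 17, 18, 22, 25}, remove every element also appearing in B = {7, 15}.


A \ B = elements in A but not in B
A = {7, 11, 14, 15, 16, 17, 18, 22, 25}
B = {7, 15}
Remove from A any elements in B
A \ B = {11, 14, 16, 17, 18, 22, 25}

A \ B = {11, 14, 16, 17, 18, 22, 25}


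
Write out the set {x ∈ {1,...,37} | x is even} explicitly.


Checking each candidate:
Condition: even numbers in {1,...,37}
Result = {2, 4, 6, 8, 10, 12, 14, 16, 18, 20, 22, 24, 26, 28, 30, 32, 34, 36}

{2, 4, 6, 8, 10, 12, 14, 16, 18, 20, 22, 24, 26, 28, 30, 32, 34, 36}


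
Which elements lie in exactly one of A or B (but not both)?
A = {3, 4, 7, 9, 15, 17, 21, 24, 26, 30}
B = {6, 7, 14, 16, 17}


A △ B = (A \ B) ∪ (B \ A) = elements in exactly one of A or B
A \ B = {3, 4, 9, 15, 21, 24, 26, 30}
B \ A = {6, 14, 16}
A △ B = {3, 4, 6, 9, 14, 15, 16, 21, 24, 26, 30}

A △ B = {3, 4, 6, 9, 14, 15, 16, 21, 24, 26, 30}


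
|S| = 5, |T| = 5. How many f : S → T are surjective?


n = |S| = 5, k = |T| = 5. Surjections via inclusion-exclusion:
S(n,k) = Σ(-1)^i × C(k,i) × (k-i)^n, i=0 to k
i=0: (-1)^0×C(5,0)×5^5 = 3125
i=1: (-1)^1×C(5,1)×4^5 = -5120
i=2: (-1)^2×C(5,2)×3^5 = 2430
i=3: (-1)^3×C(5,3)×2^5 = -320
i=4: (-1)^4×C(5,4)×1^5 = 5
i=5: (-1)^5×C(5,5)×0^5 = 0
Total = 120

Number of surjections = 120


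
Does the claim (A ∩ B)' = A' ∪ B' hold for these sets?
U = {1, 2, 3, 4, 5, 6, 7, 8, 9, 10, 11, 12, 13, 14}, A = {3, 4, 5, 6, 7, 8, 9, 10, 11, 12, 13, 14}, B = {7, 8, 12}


LHS: A ∩ B = {7, 8, 12}
(A ∩ B)' = U \ (A ∩ B) = {1, 2, 3, 4, 5, 6, 9, 10, 11, 13, 14}
A' = {1, 2}, B' = {1, 2, 3, 4, 5, 6, 9, 10, 11, 13, 14}
Claimed RHS: A' ∪ B' = {1, 2, 3, 4, 5, 6, 9, 10, 11, 13, 14}
Identity is VALID: LHS = RHS = {1, 2, 3, 4, 5, 6, 9, 10, 11, 13, 14} ✓

Identity is valid. (A ∩ B)' = A' ∪ B' = {1, 2, 3, 4, 5, 6, 9, 10, 11, 13, 14}


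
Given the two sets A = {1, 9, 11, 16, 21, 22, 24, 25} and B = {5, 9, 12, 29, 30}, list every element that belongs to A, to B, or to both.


A ∪ B = all elements in A or B (or both)
A = {1, 9, 11, 16, 21, 22, 24, 25}
B = {5, 9, 12, 29, 30}
A ∪ B = {1, 5, 9, 11, 12, 16, 21, 22, 24, 25, 29, 30}

A ∪ B = {1, 5, 9, 11, 12, 16, 21, 22, 24, 25, 29, 30}


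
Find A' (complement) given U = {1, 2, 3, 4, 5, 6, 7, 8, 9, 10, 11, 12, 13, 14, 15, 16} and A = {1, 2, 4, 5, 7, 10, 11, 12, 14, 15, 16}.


Aᶜ = U \ A = elements in U but not in A
U = {1, 2, 3, 4, 5, 6, 7, 8, 9, 10, 11, 12, 13, 14, 15, 16}
A = {1, 2, 4, 5, 7, 10, 11, 12, 14, 15, 16}
Aᶜ = {3, 6, 8, 9, 13}

Aᶜ = {3, 6, 8, 9, 13}


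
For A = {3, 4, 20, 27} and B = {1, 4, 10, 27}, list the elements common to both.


A ∩ B = elements in both A and B
A = {3, 4, 20, 27}
B = {1, 4, 10, 27}
A ∩ B = {4, 27}

A ∩ B = {4, 27}


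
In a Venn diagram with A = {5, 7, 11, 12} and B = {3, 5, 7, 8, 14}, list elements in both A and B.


A = {5, 7, 11, 12}
B = {3, 5, 7, 8, 14}
Region: in both A and B
Elements: {5, 7}

Elements in both A and B: {5, 7}


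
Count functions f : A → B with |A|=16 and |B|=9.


Each of |A| = 16 inputs maps to any of |B| = 9 outputs.
# functions = |B|^|A| = 9^16
= 1853020188851841

Number of functions = 1853020188851841


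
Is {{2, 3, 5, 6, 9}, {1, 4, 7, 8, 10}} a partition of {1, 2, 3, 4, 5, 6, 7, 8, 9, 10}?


A partition requires: (1) non-empty parts, (2) pairwise disjoint, (3) union = U
Parts: {2, 3, 5, 6, 9}, {1, 4, 7, 8, 10}
Union of parts: {1, 2, 3, 4, 5, 6, 7, 8, 9, 10}
U = {1, 2, 3, 4, 5, 6, 7, 8, 9, 10}
All non-empty? True
Pairwise disjoint? True
Covers U? True

Yes, valid partition


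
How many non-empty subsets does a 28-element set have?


Total subsets = 2^n = 2^28 = 268435456
Non-empty subsets exclude the empty set: 2^n - 1
= 268435456 - 1
= 268435455

Number of non-empty subsets = 268435455


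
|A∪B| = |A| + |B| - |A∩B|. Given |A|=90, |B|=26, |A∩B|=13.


|A ∪ B| = |A| + |B| - |A ∩ B|
= 90 + 26 - 13
= 103

|A ∪ B| = 103


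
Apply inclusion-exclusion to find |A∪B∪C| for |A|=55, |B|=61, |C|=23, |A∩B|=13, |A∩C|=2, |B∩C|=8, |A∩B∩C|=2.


|A∪B∪C| = |A|+|B|+|C| - |A∩B|-|A∩C|-|B∩C| + |A∩B∩C|
= 55+61+23 - 13-2-8 + 2
= 139 - 23 + 2
= 118

|A ∪ B ∪ C| = 118


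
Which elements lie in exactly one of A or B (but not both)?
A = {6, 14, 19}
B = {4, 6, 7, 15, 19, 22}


A △ B = (A \ B) ∪ (B \ A) = elements in exactly one of A or B
A \ B = {14}
B \ A = {4, 7, 15, 22}
A △ B = {4, 7, 14, 15, 22}

A △ B = {4, 7, 14, 15, 22}


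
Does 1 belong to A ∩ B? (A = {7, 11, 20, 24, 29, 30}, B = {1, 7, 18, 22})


A = {7, 11, 20, 24, 29, 30}, B = {1, 7, 18, 22}
A ∩ B = elements in both A and B
A ∩ B = {7}
Checking if 1 ∈ A ∩ B
1 is not in A ∩ B → False

1 ∉ A ∩ B


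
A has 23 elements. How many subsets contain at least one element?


Total subsets = 2^n = 2^23 = 8388608
Non-empty subsets exclude the empty set: 2^n - 1
= 8388608 - 1
= 8388607

Number of non-empty subsets = 8388607


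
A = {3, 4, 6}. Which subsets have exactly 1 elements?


|A| = 3, so A has C(3,1) = 3 subsets of size 1.
Enumerate by choosing 1 elements from A at a time:
{3}, {4}, {6}

1-element subsets (3 total): {3}, {4}, {6}


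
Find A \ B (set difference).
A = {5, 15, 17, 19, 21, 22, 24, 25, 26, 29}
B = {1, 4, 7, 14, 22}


A \ B = elements in A but not in B
A = {5, 15, 17, 19, 21, 22, 24, 25, 26, 29}
B = {1, 4, 7, 14, 22}
Remove from A any elements in B
A \ B = {5, 15, 17, 19, 21, 24, 25, 26, 29}

A \ B = {5, 15, 17, 19, 21, 24, 25, 26, 29}


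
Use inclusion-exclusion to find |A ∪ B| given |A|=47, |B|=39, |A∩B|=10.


|A ∪ B| = |A| + |B| - |A ∩ B|
= 47 + 39 - 10
= 76

|A ∪ B| = 76


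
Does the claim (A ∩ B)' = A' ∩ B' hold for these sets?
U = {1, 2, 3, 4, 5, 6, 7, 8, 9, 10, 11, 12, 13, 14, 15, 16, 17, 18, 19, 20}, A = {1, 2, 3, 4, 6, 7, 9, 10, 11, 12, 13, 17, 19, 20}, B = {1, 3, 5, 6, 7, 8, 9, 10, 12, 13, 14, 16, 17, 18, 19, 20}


LHS: A ∩ B = {1, 3, 6, 7, 9, 10, 12, 13, 17, 19, 20}
(A ∩ B)' = U \ (A ∩ B) = {2, 4, 5, 8, 11, 14, 15, 16, 18}
A' = {5, 8, 14, 15, 16, 18}, B' = {2, 4, 11, 15}
Claimed RHS: A' ∩ B' = {15}
Identity is INVALID: LHS = {2, 4, 5, 8, 11, 14, 15, 16, 18} but the RHS claimed here equals {15}. The correct form is (A ∩ B)' = A' ∪ B'.

Identity is invalid: (A ∩ B)' = {2, 4, 5, 8, 11, 14, 15, 16, 18} but A' ∩ B' = {15}. The correct De Morgan law is (A ∩ B)' = A' ∪ B'.


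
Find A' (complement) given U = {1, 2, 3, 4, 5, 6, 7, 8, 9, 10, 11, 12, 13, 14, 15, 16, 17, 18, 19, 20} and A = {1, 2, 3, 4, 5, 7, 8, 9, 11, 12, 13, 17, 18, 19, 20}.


Aᶜ = U \ A = elements in U but not in A
U = {1, 2, 3, 4, 5, 6, 7, 8, 9, 10, 11, 12, 13, 14, 15, 16, 17, 18, 19, 20}
A = {1, 2, 3, 4, 5, 7, 8, 9, 11, 12, 13, 17, 18, 19, 20}
Aᶜ = {6, 10, 14, 15, 16}

Aᶜ = {6, 10, 14, 15, 16}


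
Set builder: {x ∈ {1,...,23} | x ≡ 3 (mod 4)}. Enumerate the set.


Checking each candidate:
Condition: x in {1,...,23} with x ≡ 3 (mod 4)
Result = {3, 7, 11, 15, 19, 23}

{3, 7, 11, 15, 19, 23}


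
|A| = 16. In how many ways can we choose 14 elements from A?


C(n,k) = n! / (k!(n-k)!)
C(16,14) = 16! / (14!2!)
= 120

C(16,14) = 120


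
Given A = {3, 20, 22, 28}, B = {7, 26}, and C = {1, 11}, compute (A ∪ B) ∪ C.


A ∪ B = {3, 7, 20, 22, 26, 28}
(A ∪ B) ∪ C = {1, 3, 7, 11, 20, 22, 26, 28}

A ∪ B ∪ C = {1, 3, 7, 11, 20, 22, 26, 28}


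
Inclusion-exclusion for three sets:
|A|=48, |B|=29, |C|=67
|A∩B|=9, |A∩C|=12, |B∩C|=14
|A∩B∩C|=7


|A∪B∪C| = |A|+|B|+|C| - |A∩B|-|A∩C|-|B∩C| + |A∩B∩C|
= 48+29+67 - 9-12-14 + 7
= 144 - 35 + 7
= 116

|A ∪ B ∪ C| = 116


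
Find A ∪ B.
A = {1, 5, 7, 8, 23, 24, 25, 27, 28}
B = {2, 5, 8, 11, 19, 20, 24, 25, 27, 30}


A ∪ B = all elements in A or B (or both)
A = {1, 5, 7, 8, 23, 24, 25, 27, 28}
B = {2, 5, 8, 11, 19, 20, 24, 25, 27, 30}
A ∪ B = {1, 2, 5, 7, 8, 11, 19, 20, 23, 24, 25, 27, 28, 30}

A ∪ B = {1, 2, 5, 7, 8, 11, 19, 20, 23, 24, 25, 27, 28, 30}


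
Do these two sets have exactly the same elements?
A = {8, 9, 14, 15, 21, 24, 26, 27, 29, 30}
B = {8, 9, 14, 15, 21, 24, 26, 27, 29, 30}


Two sets are equal iff they have exactly the same elements.
A = {8, 9, 14, 15, 21, 24, 26, 27, 29, 30}
B = {8, 9, 14, 15, 21, 24, 26, 27, 29, 30}
Same elements → A = B

Yes, A = B


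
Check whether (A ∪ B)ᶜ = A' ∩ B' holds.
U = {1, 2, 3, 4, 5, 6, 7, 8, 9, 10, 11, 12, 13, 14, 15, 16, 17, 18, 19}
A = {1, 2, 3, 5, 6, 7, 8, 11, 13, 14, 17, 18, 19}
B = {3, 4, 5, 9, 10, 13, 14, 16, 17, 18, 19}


LHS: A ∪ B = {1, 2, 3, 4, 5, 6, 7, 8, 9, 10, 11, 13, 14, 16, 17, 18, 19}
(A ∪ B)' = U \ (A ∪ B) = {12, 15}
A' = {4, 9, 10, 12, 15, 16}, B' = {1, 2, 6, 7, 8, 11, 12, 15}
Claimed RHS: A' ∩ B' = {12, 15}
Identity is VALID: LHS = RHS = {12, 15} ✓

Identity is valid. (A ∪ B)' = A' ∩ B' = {12, 15}


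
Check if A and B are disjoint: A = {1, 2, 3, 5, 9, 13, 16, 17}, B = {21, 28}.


Disjoint means A ∩ B = ∅.
A ∩ B = ∅
A ∩ B = ∅, so A and B are disjoint.

Yes, A and B are disjoint


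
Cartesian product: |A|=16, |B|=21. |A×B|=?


|A × B| = |A| × |B|
= 16 × 21
= 336

|A × B| = 336


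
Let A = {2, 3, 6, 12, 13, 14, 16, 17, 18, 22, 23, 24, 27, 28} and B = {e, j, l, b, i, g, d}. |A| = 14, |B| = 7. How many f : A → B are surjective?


n = |A| = 14, k = |B| = 7. Surjections via inclusion-exclusion:
S(n,k) = Σ(-1)^i × C(k,i) × (k-i)^n, i=0 to k
i=0: (-1)^0×C(7,0)×7^14 = 678223072849
i=1: (-1)^1×C(7,1)×6^14 = -548549148672
i=2: (-1)^2×C(7,2)×5^14 = 128173828125
i=3: (-1)^3×C(7,3)×4^14 = -9395240960
i=4: (-1)^4×C(7,4)×3^14 = 167403915
i=5: (-1)^5×C(7,5)×2^14 = -344064
i=6: (-1)^6×C(7,6)×1^14 = 7
i=7: (-1)^7×C(7,7)×0^14 = 0
Total = 248619571200

Number of surjections = 248619571200


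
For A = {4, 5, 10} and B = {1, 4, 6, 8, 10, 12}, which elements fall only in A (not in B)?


A = {4, 5, 10}
B = {1, 4, 6, 8, 10, 12}
Region: only in A (not in B)
Elements: {5}

Elements only in A (not in B): {5}


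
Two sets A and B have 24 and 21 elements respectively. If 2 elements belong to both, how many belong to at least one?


|A ∪ B| = |A| + |B| - |A ∩ B|
= 24 + 21 - 2
= 43

|A ∪ B| = 43


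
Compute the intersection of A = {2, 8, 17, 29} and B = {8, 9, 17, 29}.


A ∩ B = elements in both A and B
A = {2, 8, 17, 29}
B = {8, 9, 17, 29}
A ∩ B = {8, 17, 29}

A ∩ B = {8, 17, 29}


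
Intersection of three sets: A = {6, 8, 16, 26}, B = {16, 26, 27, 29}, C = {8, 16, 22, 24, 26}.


A ∩ B = {16, 26}
(A ∩ B) ∩ C = {16, 26}

A ∩ B ∩ C = {16, 26}


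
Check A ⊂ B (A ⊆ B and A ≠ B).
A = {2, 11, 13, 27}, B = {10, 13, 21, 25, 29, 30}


A ⊂ B requires: A ⊆ B AND A ≠ B.
A ⊆ B? No
A ⊄ B, so A is not a proper subset.

No, A is not a proper subset of B


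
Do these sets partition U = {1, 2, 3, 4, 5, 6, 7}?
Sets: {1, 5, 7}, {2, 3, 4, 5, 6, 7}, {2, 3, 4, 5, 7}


A partition requires: (1) non-empty parts, (2) pairwise disjoint, (3) union = U
Parts: {1, 5, 7}, {2, 3, 4, 5, 6, 7}, {2, 3, 4, 5, 7}
Union of parts: {1, 2, 3, 4, 5, 6, 7}
U = {1, 2, 3, 4, 5, 6, 7}
All non-empty? True
Pairwise disjoint? False
Covers U? True

No, not a valid partition


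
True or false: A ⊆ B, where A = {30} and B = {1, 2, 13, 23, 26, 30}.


A ⊆ B means every element of A is in B.
All elements of A are in B.
So A ⊆ B.

Yes, A ⊆ B


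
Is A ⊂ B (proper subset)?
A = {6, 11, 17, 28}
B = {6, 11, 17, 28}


A ⊂ B requires: A ⊆ B AND A ≠ B.
A ⊆ B? Yes
A = B? Yes
A = B, so A is not a PROPER subset.

No, A is not a proper subset of B


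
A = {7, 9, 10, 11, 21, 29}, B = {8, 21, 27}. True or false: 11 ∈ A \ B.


A = {7, 9, 10, 11, 21, 29}, B = {8, 21, 27}
A \ B = elements in A but not in B
A \ B = {7, 9, 10, 11, 29}
Checking if 11 ∈ A \ B
11 is in A \ B → True

11 ∈ A \ B


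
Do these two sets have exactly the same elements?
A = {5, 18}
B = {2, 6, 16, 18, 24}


Two sets are equal iff they have exactly the same elements.
A = {5, 18}
B = {2, 6, 16, 18, 24}
Differences: {2, 5, 6, 16, 24}
A ≠ B

No, A ≠ B


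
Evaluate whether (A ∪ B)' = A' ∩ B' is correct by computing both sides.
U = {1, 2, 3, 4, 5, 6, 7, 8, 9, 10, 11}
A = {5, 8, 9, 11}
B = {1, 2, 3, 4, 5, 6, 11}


LHS: A ∪ B = {1, 2, 3, 4, 5, 6, 8, 9, 11}
(A ∪ B)' = U \ (A ∪ B) = {7, 10}
A' = {1, 2, 3, 4, 6, 7, 10}, B' = {7, 8, 9, 10}
Claimed RHS: A' ∩ B' = {7, 10}
Identity is VALID: LHS = RHS = {7, 10} ✓

Identity is valid. (A ∪ B)' = A' ∩ B' = {7, 10}


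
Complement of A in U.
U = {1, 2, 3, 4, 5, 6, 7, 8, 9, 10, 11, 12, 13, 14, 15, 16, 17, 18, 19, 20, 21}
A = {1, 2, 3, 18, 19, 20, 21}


Aᶜ = U \ A = elements in U but not in A
U = {1, 2, 3, 4, 5, 6, 7, 8, 9, 10, 11, 12, 13, 14, 15, 16, 17, 18, 19, 20, 21}
A = {1, 2, 3, 18, 19, 20, 21}
Aᶜ = {4, 5, 6, 7, 8, 9, 10, 11, 12, 13, 14, 15, 16, 17}

Aᶜ = {4, 5, 6, 7, 8, 9, 10, 11, 12, 13, 14, 15, 16, 17}


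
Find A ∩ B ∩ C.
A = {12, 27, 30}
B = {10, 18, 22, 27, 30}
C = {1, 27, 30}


A ∩ B = {27, 30}
(A ∩ B) ∩ C = {27, 30}

A ∩ B ∩ C = {27, 30}


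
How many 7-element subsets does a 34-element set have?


C(n,k) = n! / (k!(n-k)!)
C(34,7) = 34! / (7!27!)
= 5379616

C(34,7) = 5379616


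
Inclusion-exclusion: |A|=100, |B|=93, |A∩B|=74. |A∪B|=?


|A ∪ B| = |A| + |B| - |A ∩ B|
= 100 + 93 - 74
= 119

|A ∪ B| = 119


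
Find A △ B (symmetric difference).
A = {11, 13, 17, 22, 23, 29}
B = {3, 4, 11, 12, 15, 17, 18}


A △ B = (A \ B) ∪ (B \ A) = elements in exactly one of A or B
A \ B = {13, 22, 23, 29}
B \ A = {3, 4, 12, 15, 18}
A △ B = {3, 4, 12, 13, 15, 18, 22, 23, 29}

A △ B = {3, 4, 12, 13, 15, 18, 22, 23, 29}


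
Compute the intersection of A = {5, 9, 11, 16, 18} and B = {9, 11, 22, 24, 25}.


A ∩ B = elements in both A and B
A = {5, 9, 11, 16, 18}
B = {9, 11, 22, 24, 25}
A ∩ B = {9, 11}

A ∩ B = {9, 11}


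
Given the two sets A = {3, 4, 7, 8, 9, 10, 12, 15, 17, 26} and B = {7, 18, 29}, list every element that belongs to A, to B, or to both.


A ∪ B = all elements in A or B (or both)
A = {3, 4, 7, 8, 9, 10, 12, 15, 17, 26}
B = {7, 18, 29}
A ∪ B = {3, 4, 7, 8, 9, 10, 12, 15, 17, 18, 26, 29}

A ∪ B = {3, 4, 7, 8, 9, 10, 12, 15, 17, 18, 26, 29}


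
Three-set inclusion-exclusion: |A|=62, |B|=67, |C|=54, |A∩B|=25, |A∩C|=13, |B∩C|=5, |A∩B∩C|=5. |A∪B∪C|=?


|A∪B∪C| = |A|+|B|+|C| - |A∩B|-|A∩C|-|B∩C| + |A∩B∩C|
= 62+67+54 - 25-13-5 + 5
= 183 - 43 + 5
= 145

|A ∪ B ∪ C| = 145


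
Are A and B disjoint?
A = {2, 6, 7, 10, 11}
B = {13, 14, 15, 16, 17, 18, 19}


Disjoint means A ∩ B = ∅.
A ∩ B = ∅
A ∩ B = ∅, so A and B are disjoint.

Yes, A and B are disjoint


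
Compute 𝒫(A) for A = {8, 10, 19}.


|A| = 3, so |P(A)| = 2^3 = 8
Enumerate subsets by cardinality (0 to 3):
∅, {8}, {10}, {19}, {8, 10}, {8, 19}, {10, 19}, {8, 10, 19}

P(A) has 8 subsets: ∅, {8}, {10}, {19}, {8, 10}, {8, 19}, {10, 19}, {8, 10, 19}


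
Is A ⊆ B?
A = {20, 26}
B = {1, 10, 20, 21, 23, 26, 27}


A ⊆ B means every element of A is in B.
All elements of A are in B.
So A ⊆ B.

Yes, A ⊆ B


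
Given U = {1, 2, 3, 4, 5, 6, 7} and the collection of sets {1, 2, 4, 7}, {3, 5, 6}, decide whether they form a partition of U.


A partition requires: (1) non-empty parts, (2) pairwise disjoint, (3) union = U
Parts: {1, 2, 4, 7}, {3, 5, 6}
Union of parts: {1, 2, 3, 4, 5, 6, 7}
U = {1, 2, 3, 4, 5, 6, 7}
All non-empty? True
Pairwise disjoint? True
Covers U? True

Yes, valid partition


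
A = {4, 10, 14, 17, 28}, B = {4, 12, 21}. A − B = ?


A \ B = elements in A but not in B
A = {4, 10, 14, 17, 28}
B = {4, 12, 21}
Remove from A any elements in B
A \ B = {10, 14, 17, 28}

A \ B = {10, 14, 17, 28}


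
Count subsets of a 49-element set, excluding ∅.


Total subsets = 2^n = 2^49 = 562949953421312
Non-empty subsets exclude the empty set: 2^n - 1
= 562949953421312 - 1
= 562949953421311

Number of non-empty subsets = 562949953421311


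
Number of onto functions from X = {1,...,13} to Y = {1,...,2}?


n = |X| = 13, k = |Y| = 2. Surjections via inclusion-exclusion:
S(n,k) = Σ(-1)^i × C(k,i) × (k-i)^n, i=0 to k
i=0: (-1)^0×C(2,0)×2^13 = 8192
i=1: (-1)^1×C(2,1)×1^13 = -2
i=2: (-1)^2×C(2,2)×0^13 = 0
Total = 8190

Number of surjections = 8190


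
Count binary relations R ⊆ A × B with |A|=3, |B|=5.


A relation from A to B is any subset of A × B.
|A × B| = 3 × 5 = 15
# relations = 2^|A × B| = 2^15 = 32768

Number of relations = 32768


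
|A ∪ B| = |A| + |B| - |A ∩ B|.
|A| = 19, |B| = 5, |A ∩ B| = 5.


|A ∪ B| = |A| + |B| - |A ∩ B|
= 19 + 5 - 5
= 19

|A ∪ B| = 19


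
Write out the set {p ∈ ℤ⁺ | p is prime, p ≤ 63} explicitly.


Checking each candidate:
Condition: primes ≤ 63
Result = {2, 3, 5, 7, 11, 13, 17, 19, 23, 29, 31, 37, 41, 43, 47, 53, 59, 61}

{2, 3, 5, 7, 11, 13, 17, 19, 23, 29, 31, 37, 41, 43, 47, 53, 59, 61}


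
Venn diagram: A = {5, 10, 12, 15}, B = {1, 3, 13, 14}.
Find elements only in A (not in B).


A = {5, 10, 12, 15}
B = {1, 3, 13, 14}
Region: only in A (not in B)
Elements: {5, 10, 12, 15}

Elements only in A (not in B): {5, 10, 12, 15}


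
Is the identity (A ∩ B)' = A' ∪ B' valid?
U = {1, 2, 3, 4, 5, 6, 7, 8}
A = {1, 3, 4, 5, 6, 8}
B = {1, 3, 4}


LHS: A ∩ B = {1, 3, 4}
(A ∩ B)' = U \ (A ∩ B) = {2, 5, 6, 7, 8}
A' = {2, 7}, B' = {2, 5, 6, 7, 8}
Claimed RHS: A' ∪ B' = {2, 5, 6, 7, 8}
Identity is VALID: LHS = RHS = {2, 5, 6, 7, 8} ✓

Identity is valid. (A ∩ B)' = A' ∪ B' = {2, 5, 6, 7, 8}


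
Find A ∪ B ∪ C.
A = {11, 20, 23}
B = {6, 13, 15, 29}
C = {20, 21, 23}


A ∪ B = {6, 11, 13, 15, 20, 23, 29}
(A ∪ B) ∪ C = {6, 11, 13, 15, 20, 21, 23, 29}

A ∪ B ∪ C = {6, 11, 13, 15, 20, 21, 23, 29}


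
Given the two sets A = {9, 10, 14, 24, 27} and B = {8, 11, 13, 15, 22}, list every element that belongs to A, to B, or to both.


A ∪ B = all elements in A or B (or both)
A = {9, 10, 14, 24, 27}
B = {8, 11, 13, 15, 22}
A ∪ B = {8, 9, 10, 11, 13, 14, 15, 22, 24, 27}

A ∪ B = {8, 9, 10, 11, 13, 14, 15, 22, 24, 27}


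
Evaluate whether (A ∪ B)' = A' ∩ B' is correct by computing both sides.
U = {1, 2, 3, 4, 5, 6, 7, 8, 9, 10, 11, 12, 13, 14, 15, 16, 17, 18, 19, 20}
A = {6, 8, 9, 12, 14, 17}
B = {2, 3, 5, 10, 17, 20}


LHS: A ∪ B = {2, 3, 5, 6, 8, 9, 10, 12, 14, 17, 20}
(A ∪ B)' = U \ (A ∪ B) = {1, 4, 7, 11, 13, 15, 16, 18, 19}
A' = {1, 2, 3, 4, 5, 7, 10, 11, 13, 15, 16, 18, 19, 20}, B' = {1, 4, 6, 7, 8, 9, 11, 12, 13, 14, 15, 16, 18, 19}
Claimed RHS: A' ∩ B' = {1, 4, 7, 11, 13, 15, 16, 18, 19}
Identity is VALID: LHS = RHS = {1, 4, 7, 11, 13, 15, 16, 18, 19} ✓

Identity is valid. (A ∪ B)' = A' ∩ B' = {1, 4, 7, 11, 13, 15, 16, 18, 19}


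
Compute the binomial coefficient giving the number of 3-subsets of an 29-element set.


C(n,k) = n! / (k!(n-k)!)
C(29,3) = 29! / (3!26!)
= 3654

C(29,3) = 3654


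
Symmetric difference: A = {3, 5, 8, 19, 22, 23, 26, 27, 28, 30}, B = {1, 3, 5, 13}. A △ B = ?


A △ B = (A \ B) ∪ (B \ A) = elements in exactly one of A or B
A \ B = {8, 19, 22, 23, 26, 27, 28, 30}
B \ A = {1, 13}
A △ B = {1, 8, 13, 19, 22, 23, 26, 27, 28, 30}

A △ B = {1, 8, 13, 19, 22, 23, 26, 27, 28, 30}


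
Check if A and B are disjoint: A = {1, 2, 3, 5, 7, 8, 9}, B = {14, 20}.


Disjoint means A ∩ B = ∅.
A ∩ B = ∅
A ∩ B = ∅, so A and B are disjoint.

Yes, A and B are disjoint


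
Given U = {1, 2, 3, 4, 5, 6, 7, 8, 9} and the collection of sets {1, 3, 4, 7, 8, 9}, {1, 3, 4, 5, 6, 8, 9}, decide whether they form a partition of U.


A partition requires: (1) non-empty parts, (2) pairwise disjoint, (3) union = U
Parts: {1, 3, 4, 7, 8, 9}, {1, 3, 4, 5, 6, 8, 9}
Union of parts: {1, 3, 4, 5, 6, 7, 8, 9}
U = {1, 2, 3, 4, 5, 6, 7, 8, 9}
All non-empty? True
Pairwise disjoint? False
Covers U? False

No, not a valid partition


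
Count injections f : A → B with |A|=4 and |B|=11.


An injection sends each of |A| = 4 inputs to a distinct output in B.
# injections = |B|·(|B|-1)·…·(|B|-|A|+1) = 11! / (11 - 4)!
= 11 × 10 × 9 × 8
= 7920

Number of injections = 7920


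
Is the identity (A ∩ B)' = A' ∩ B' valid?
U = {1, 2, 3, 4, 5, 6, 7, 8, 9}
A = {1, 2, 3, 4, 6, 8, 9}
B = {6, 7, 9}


LHS: A ∩ B = {6, 9}
(A ∩ B)' = U \ (A ∩ B) = {1, 2, 3, 4, 5, 7, 8}
A' = {5, 7}, B' = {1, 2, 3, 4, 5, 8}
Claimed RHS: A' ∩ B' = {5}
Identity is INVALID: LHS = {1, 2, 3, 4, 5, 7, 8} but the RHS claimed here equals {5}. The correct form is (A ∩ B)' = A' ∪ B'.

Identity is invalid: (A ∩ B)' = {1, 2, 3, 4, 5, 7, 8} but A' ∩ B' = {5}. The correct De Morgan law is (A ∩ B)' = A' ∪ B'.


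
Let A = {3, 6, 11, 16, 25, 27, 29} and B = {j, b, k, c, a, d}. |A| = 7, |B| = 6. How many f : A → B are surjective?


n = |A| = 7, k = |B| = 6. Surjections via inclusion-exclusion:
S(n,k) = Σ(-1)^i × C(k,i) × (k-i)^n, i=0 to k
i=0: (-1)^0×C(6,0)×6^7 = 279936
i=1: (-1)^1×C(6,1)×5^7 = -468750
i=2: (-1)^2×C(6,2)×4^7 = 245760
i=3: (-1)^3×C(6,3)×3^7 = -43740
i=4: (-1)^4×C(6,4)×2^7 = 1920
i=5: (-1)^5×C(6,5)×1^7 = -6
i=6: (-1)^6×C(6,6)×0^7 = 0
Total = 15120

Number of surjections = 15120


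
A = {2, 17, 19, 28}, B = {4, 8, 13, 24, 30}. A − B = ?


A \ B = elements in A but not in B
A = {2, 17, 19, 28}
B = {4, 8, 13, 24, 30}
Remove from A any elements in B
A \ B = {2, 17, 19, 28}

A \ B = {2, 17, 19, 28}


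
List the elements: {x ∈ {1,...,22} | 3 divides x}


Checking each candidate:
Condition: multiples of 3 in {1,...,22}
Result = {3, 6, 9, 12, 15, 18, 21}

{3, 6, 9, 12, 15, 18, 21}


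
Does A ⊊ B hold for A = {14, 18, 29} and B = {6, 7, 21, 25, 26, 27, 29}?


A ⊂ B requires: A ⊆ B AND A ≠ B.
A ⊆ B? No
A ⊄ B, so A is not a proper subset.

No, A is not a proper subset of B


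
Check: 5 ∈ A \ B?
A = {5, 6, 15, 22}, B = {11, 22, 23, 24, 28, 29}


A = {5, 6, 15, 22}, B = {11, 22, 23, 24, 28, 29}
A \ B = elements in A but not in B
A \ B = {5, 6, 15}
Checking if 5 ∈ A \ B
5 is in A \ B → True

5 ∈ A \ B


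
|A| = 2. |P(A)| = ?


Number of subsets = 2^n
= 2^2
= 4

|P(A)| = 4


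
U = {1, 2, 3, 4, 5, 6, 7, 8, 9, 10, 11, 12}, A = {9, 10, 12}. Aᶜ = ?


Aᶜ = U \ A = elements in U but not in A
U = {1, 2, 3, 4, 5, 6, 7, 8, 9, 10, 11, 12}
A = {9, 10, 12}
Aᶜ = {1, 2, 3, 4, 5, 6, 7, 8, 11}

Aᶜ = {1, 2, 3, 4, 5, 6, 7, 8, 11}


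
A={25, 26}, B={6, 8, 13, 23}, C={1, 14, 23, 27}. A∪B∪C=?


A ∪ B = {6, 8, 13, 23, 25, 26}
(A ∪ B) ∪ C = {1, 6, 8, 13, 14, 23, 25, 26, 27}

A ∪ B ∪ C = {1, 6, 8, 13, 14, 23, 25, 26, 27}


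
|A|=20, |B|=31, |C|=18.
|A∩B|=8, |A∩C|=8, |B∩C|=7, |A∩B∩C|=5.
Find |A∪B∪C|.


|A∪B∪C| = |A|+|B|+|C| - |A∩B|-|A∩C|-|B∩C| + |A∩B∩C|
= 20+31+18 - 8-8-7 + 5
= 69 - 23 + 5
= 51

|A ∪ B ∪ C| = 51


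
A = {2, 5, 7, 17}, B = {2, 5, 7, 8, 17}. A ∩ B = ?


A ∩ B = elements in both A and B
A = {2, 5, 7, 17}
B = {2, 5, 7, 8, 17}
A ∩ B = {2, 5, 7, 17}

A ∩ B = {2, 5, 7, 17}


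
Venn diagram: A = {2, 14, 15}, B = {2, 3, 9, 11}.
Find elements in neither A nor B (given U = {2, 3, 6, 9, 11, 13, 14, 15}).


A = {2, 14, 15}
B = {2, 3, 9, 11}
Region: in neither A nor B (given U = {2, 3, 6, 9, 11, 13, 14, 15})
Elements: {6, 13}

Elements in neither A nor B (given U = {2, 3, 6, 9, 11, 13, 14, 15}): {6, 13}


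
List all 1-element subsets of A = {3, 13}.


|A| = 2, so A has C(2,1) = 2 subsets of size 1.
Enumerate by choosing 1 elements from A at a time:
{3}, {13}

1-element subsets (2 total): {3}, {13}


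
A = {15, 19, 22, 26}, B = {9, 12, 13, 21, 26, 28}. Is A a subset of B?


A ⊆ B means every element of A is in B.
Elements in A not in B: {15, 19, 22}
So A ⊄ B.

No, A ⊄ B


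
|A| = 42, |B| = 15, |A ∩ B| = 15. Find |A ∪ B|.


|A ∪ B| = |A| + |B| - |A ∩ B|
= 42 + 15 - 15
= 42

|A ∪ B| = 42


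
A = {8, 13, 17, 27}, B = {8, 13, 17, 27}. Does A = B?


Two sets are equal iff they have exactly the same elements.
A = {8, 13, 17, 27}
B = {8, 13, 17, 27}
Same elements → A = B

Yes, A = B


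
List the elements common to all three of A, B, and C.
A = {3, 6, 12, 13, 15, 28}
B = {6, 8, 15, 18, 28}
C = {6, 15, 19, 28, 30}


A ∩ B = {6, 15, 28}
(A ∩ B) ∩ C = {6, 15, 28}

A ∩ B ∩ C = {6, 15, 28}


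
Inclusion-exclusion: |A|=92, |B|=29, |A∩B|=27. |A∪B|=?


|A ∪ B| = |A| + |B| - |A ∩ B|
= 92 + 29 - 27
= 94

|A ∪ B| = 94


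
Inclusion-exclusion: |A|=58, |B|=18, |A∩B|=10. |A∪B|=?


|A ∪ B| = |A| + |B| - |A ∩ B|
= 58 + 18 - 10
= 66

|A ∪ B| = 66


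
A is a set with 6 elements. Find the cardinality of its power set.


Number of subsets = 2^n
= 2^6
= 64

|P(A)| = 64


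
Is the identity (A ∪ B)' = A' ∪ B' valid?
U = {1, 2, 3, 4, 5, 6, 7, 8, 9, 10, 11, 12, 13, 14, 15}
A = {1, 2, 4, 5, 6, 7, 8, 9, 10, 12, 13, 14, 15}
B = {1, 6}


LHS: A ∪ B = {1, 2, 4, 5, 6, 7, 8, 9, 10, 12, 13, 14, 15}
(A ∪ B)' = U \ (A ∪ B) = {3, 11}
A' = {3, 11}, B' = {2, 3, 4, 5, 7, 8, 9, 10, 11, 12, 13, 14, 15}
Claimed RHS: A' ∪ B' = {2, 3, 4, 5, 7, 8, 9, 10, 11, 12, 13, 14, 15}
Identity is INVALID: LHS = {3, 11} but the RHS claimed here equals {2, 3, 4, 5, 7, 8, 9, 10, 11, 12, 13, 14, 15}. The correct form is (A ∪ B)' = A' ∩ B'.

Identity is invalid: (A ∪ B)' = {3, 11} but A' ∪ B' = {2, 3, 4, 5, 7, 8, 9, 10, 11, 12, 13, 14, 15}. The correct De Morgan law is (A ∪ B)' = A' ∩ B'.


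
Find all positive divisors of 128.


Checking each candidate:
Condition: positive divisors of 128
Result = {1, 2, 4, 8, 16, 32, 64, 128}

{1, 2, 4, 8, 16, 32, 64, 128}


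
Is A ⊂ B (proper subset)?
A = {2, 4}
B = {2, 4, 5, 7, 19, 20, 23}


A ⊂ B requires: A ⊆ B AND A ≠ B.
A ⊆ B? Yes
A = B? No
A ⊂ B: Yes (A is a proper subset of B)

Yes, A ⊂ B


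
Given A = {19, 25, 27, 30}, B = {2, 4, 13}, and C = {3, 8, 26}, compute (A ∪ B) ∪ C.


A ∪ B = {2, 4, 13, 19, 25, 27, 30}
(A ∪ B) ∪ C = {2, 3, 4, 8, 13, 19, 25, 26, 27, 30}

A ∪ B ∪ C = {2, 3, 4, 8, 13, 19, 25, 26, 27, 30}


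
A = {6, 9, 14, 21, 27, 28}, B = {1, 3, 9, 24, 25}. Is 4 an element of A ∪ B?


A = {6, 9, 14, 21, 27, 28}, B = {1, 3, 9, 24, 25}
A ∪ B = all elements in A or B
A ∪ B = {1, 3, 6, 9, 14, 21, 24, 25, 27, 28}
Checking if 4 ∈ A ∪ B
4 is not in A ∪ B → False

4 ∉ A ∪ B


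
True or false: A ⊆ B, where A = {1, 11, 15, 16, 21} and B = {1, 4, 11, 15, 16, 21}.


A ⊆ B means every element of A is in B.
All elements of A are in B.
So A ⊆ B.

Yes, A ⊆ B


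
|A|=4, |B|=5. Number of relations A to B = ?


A relation from A to B is any subset of A × B.
|A × B| = 4 × 5 = 20
# relations = 2^|A × B| = 2^20 = 1048576

Number of relations = 1048576


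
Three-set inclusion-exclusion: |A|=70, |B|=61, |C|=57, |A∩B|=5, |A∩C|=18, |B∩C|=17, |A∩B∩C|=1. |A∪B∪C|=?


|A∪B∪C| = |A|+|B|+|C| - |A∩B|-|A∩C|-|B∩C| + |A∩B∩C|
= 70+61+57 - 5-18-17 + 1
= 188 - 40 + 1
= 149

|A ∪ B ∪ C| = 149


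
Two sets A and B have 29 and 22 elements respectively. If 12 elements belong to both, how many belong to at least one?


|A ∪ B| = |A| + |B| - |A ∩ B|
= 29 + 22 - 12
= 39

|A ∪ B| = 39


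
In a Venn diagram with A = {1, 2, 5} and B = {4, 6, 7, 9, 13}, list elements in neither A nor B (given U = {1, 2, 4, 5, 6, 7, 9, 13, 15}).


A = {1, 2, 5}
B = {4, 6, 7, 9, 13}
Region: in neither A nor B (given U = {1, 2, 4, 5, 6, 7, 9, 13, 15})
Elements: {15}

Elements in neither A nor B (given U = {1, 2, 4, 5, 6, 7, 9, 13, 15}): {15}


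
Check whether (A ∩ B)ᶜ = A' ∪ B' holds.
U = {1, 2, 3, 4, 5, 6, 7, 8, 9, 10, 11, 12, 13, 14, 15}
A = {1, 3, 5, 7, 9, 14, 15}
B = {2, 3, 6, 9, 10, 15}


LHS: A ∩ B = {3, 9, 15}
(A ∩ B)' = U \ (A ∩ B) = {1, 2, 4, 5, 6, 7, 8, 10, 11, 12, 13, 14}
A' = {2, 4, 6, 8, 10, 11, 12, 13}, B' = {1, 4, 5, 7, 8, 11, 12, 13, 14}
Claimed RHS: A' ∪ B' = {1, 2, 4, 5, 6, 7, 8, 10, 11, 12, 13, 14}
Identity is VALID: LHS = RHS = {1, 2, 4, 5, 6, 7, 8, 10, 11, 12, 13, 14} ✓

Identity is valid. (A ∩ B)' = A' ∪ B' = {1, 2, 4, 5, 6, 7, 8, 10, 11, 12, 13, 14}


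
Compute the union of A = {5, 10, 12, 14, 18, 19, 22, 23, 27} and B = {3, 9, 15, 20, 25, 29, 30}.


A ∪ B = all elements in A or B (or both)
A = {5, 10, 12, 14, 18, 19, 22, 23, 27}
B = {3, 9, 15, 20, 25, 29, 30}
A ∪ B = {3, 5, 9, 10, 12, 14, 15, 18, 19, 20, 22, 23, 25, 27, 29, 30}

A ∪ B = {3, 5, 9, 10, 12, 14, 15, 18, 19, 20, 22, 23, 25, 27, 29, 30}


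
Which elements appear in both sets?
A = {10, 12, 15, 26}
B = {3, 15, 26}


A ∩ B = elements in both A and B
A = {10, 12, 15, 26}
B = {3, 15, 26}
A ∩ B = {15, 26}

A ∩ B = {15, 26}


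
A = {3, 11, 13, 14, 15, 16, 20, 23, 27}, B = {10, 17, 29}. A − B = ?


A \ B = elements in A but not in B
A = {3, 11, 13, 14, 15, 16, 20, 23, 27}
B = {10, 17, 29}
Remove from A any elements in B
A \ B = {3, 11, 13, 14, 15, 16, 20, 23, 27}

A \ B = {3, 11, 13, 14, 15, 16, 20, 23, 27}


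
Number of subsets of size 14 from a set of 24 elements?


C(n,k) = n! / (k!(n-k)!)
C(24,14) = 24! / (14!10!)
= 1961256

C(24,14) = 1961256


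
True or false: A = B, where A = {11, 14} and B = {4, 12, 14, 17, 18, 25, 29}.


Two sets are equal iff they have exactly the same elements.
A = {11, 14}
B = {4, 12, 14, 17, 18, 25, 29}
Differences: {4, 11, 12, 17, 18, 25, 29}
A ≠ B

No, A ≠ B


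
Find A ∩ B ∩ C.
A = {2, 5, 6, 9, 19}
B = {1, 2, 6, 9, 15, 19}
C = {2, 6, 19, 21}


A ∩ B = {2, 6, 9, 19}
(A ∩ B) ∩ C = {2, 6, 19}

A ∩ B ∩ C = {2, 6, 19}


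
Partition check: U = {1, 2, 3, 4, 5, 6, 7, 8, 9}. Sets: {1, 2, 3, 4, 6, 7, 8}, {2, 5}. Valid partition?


A partition requires: (1) non-empty parts, (2) pairwise disjoint, (3) union = U
Parts: {1, 2, 3, 4, 6, 7, 8}, {2, 5}
Union of parts: {1, 2, 3, 4, 5, 6, 7, 8}
U = {1, 2, 3, 4, 5, 6, 7, 8, 9}
All non-empty? True
Pairwise disjoint? False
Covers U? False

No, not a valid partition


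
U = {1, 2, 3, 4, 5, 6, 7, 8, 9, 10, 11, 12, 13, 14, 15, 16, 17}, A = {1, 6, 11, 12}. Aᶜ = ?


Aᶜ = U \ A = elements in U but not in A
U = {1, 2, 3, 4, 5, 6, 7, 8, 9, 10, 11, 12, 13, 14, 15, 16, 17}
A = {1, 6, 11, 12}
Aᶜ = {2, 3, 4, 5, 7, 8, 9, 10, 13, 14, 15, 16, 17}

Aᶜ = {2, 3, 4, 5, 7, 8, 9, 10, 13, 14, 15, 16, 17}


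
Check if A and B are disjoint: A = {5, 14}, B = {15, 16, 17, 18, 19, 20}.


Disjoint means A ∩ B = ∅.
A ∩ B = ∅
A ∩ B = ∅, so A and B are disjoint.

Yes, A and B are disjoint


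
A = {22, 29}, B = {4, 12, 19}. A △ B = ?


A △ B = (A \ B) ∪ (B \ A) = elements in exactly one of A or B
A \ B = {22, 29}
B \ A = {4, 12, 19}
A △ B = {4, 12, 19, 22, 29}

A △ B = {4, 12, 19, 22, 29}


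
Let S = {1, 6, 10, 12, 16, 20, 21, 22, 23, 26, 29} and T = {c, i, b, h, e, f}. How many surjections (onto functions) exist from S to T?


n = |S| = 11, k = |T| = 6. Surjections via inclusion-exclusion:
S(n,k) = Σ(-1)^i × C(k,i) × (k-i)^n, i=0 to k
i=0: (-1)^0×C(6,0)×6^11 = 362797056
i=1: (-1)^1×C(6,1)×5^11 = -292968750
i=2: (-1)^2×C(6,2)×4^11 = 62914560
i=3: (-1)^3×C(6,3)×3^11 = -3542940
i=4: (-1)^4×C(6,4)×2^11 = 30720
i=5: (-1)^5×C(6,5)×1^11 = -6
i=6: (-1)^6×C(6,6)×0^11 = 0
Total = 129230640

Number of surjections = 129230640


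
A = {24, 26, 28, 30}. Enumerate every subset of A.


|A| = 4, so |P(A)| = 2^4 = 16
Enumerate subsets by cardinality (0 to 4):
∅, {24}, {26}, {28}, {30}, {24, 26}, {24, 28}, {24, 30}, {26, 28}, {26, 30}, {28, 30}, {24, 26, 28}, {24, 26, 30}, {24, 28, 30}, {26, 28, 30}, {24, 26, 28, 30}

P(A) has 16 subsets: ∅, {24}, {26}, {28}, {30}, {24, 26}, {24, 28}, {24, 30}, {26, 28}, {26, 30}, {28, 30}, {24, 26, 28}, {24, 26, 30}, {24, 28, 30}, {26, 28, 30}, {24, 26, 28, 30}


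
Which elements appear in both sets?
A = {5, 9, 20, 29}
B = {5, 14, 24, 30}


A ∩ B = elements in both A and B
A = {5, 9, 20, 29}
B = {5, 14, 24, 30}
A ∩ B = {5}

A ∩ B = {5}


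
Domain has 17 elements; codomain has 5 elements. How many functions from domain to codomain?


Each of |A| = 17 inputs maps to any of |B| = 5 outputs.
# functions = |B|^|A| = 5^17
= 762939453125

Number of functions = 762939453125


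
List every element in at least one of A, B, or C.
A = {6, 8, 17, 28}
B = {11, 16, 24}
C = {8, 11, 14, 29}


A ∪ B = {6, 8, 11, 16, 17, 24, 28}
(A ∪ B) ∪ C = {6, 8, 11, 14, 16, 17, 24, 28, 29}

A ∪ B ∪ C = {6, 8, 11, 14, 16, 17, 24, 28, 29}


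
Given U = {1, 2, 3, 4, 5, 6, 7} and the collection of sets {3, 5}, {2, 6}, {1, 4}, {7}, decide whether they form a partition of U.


A partition requires: (1) non-empty parts, (2) pairwise disjoint, (3) union = U
Parts: {3, 5}, {2, 6}, {1, 4}, {7}
Union of parts: {1, 2, 3, 4, 5, 6, 7}
U = {1, 2, 3, 4, 5, 6, 7}
All non-empty? True
Pairwise disjoint? True
Covers U? True

Yes, valid partition


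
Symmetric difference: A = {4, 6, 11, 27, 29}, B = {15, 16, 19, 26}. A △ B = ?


A △ B = (A \ B) ∪ (B \ A) = elements in exactly one of A or B
A \ B = {4, 6, 11, 27, 29}
B \ A = {15, 16, 19, 26}
A △ B = {4, 6, 11, 15, 16, 19, 26, 27, 29}

A △ B = {4, 6, 11, 15, 16, 19, 26, 27, 29}


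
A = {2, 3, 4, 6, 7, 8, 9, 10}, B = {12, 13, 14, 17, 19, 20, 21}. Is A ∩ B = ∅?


Disjoint means A ∩ B = ∅.
A ∩ B = ∅
A ∩ B = ∅, so A and B are disjoint.

Yes, A and B are disjoint


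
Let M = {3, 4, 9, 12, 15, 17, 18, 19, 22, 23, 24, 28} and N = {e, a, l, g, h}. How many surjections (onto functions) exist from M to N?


n = |M| = 12, k = |N| = 5. Surjections via inclusion-exclusion:
S(n,k) = Σ(-1)^i × C(k,i) × (k-i)^n, i=0 to k
i=0: (-1)^0×C(5,0)×5^12 = 244140625
i=1: (-1)^1×C(5,1)×4^12 = -83886080
i=2: (-1)^2×C(5,2)×3^12 = 5314410
i=3: (-1)^3×C(5,3)×2^12 = -40960
i=4: (-1)^4×C(5,4)×1^12 = 5
i=5: (-1)^5×C(5,5)×0^12 = 0
Total = 165528000

Number of surjections = 165528000


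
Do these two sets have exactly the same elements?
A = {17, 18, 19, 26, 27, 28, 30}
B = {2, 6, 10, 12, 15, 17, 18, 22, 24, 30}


Two sets are equal iff they have exactly the same elements.
A = {17, 18, 19, 26, 27, 28, 30}
B = {2, 6, 10, 12, 15, 17, 18, 22, 24, 30}
Differences: {2, 6, 10, 12, 15, 19, 22, 24, 26, 27, 28}
A ≠ B

No, A ≠ B


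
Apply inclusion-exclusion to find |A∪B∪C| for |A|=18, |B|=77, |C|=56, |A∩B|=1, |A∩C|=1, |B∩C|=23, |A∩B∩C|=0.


|A∪B∪C| = |A|+|B|+|C| - |A∩B|-|A∩C|-|B∩C| + |A∩B∩C|
= 18+77+56 - 1-1-23 + 0
= 151 - 25 + 0
= 126

|A ∪ B ∪ C| = 126


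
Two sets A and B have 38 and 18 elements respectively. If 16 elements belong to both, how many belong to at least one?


|A ∪ B| = |A| + |B| - |A ∩ B|
= 38 + 18 - 16
= 40

|A ∪ B| = 40


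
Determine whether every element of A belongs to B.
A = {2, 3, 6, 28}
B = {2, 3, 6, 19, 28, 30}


A ⊆ B means every element of A is in B.
All elements of A are in B.
So A ⊆ B.

Yes, A ⊆ B


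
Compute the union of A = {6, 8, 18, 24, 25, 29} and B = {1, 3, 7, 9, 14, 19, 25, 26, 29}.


A ∪ B = all elements in A or B (or both)
A = {6, 8, 18, 24, 25, 29}
B = {1, 3, 7, 9, 14, 19, 25, 26, 29}
A ∪ B = {1, 3, 6, 7, 8, 9, 14, 18, 19, 24, 25, 26, 29}

A ∪ B = {1, 3, 6, 7, 8, 9, 14, 18, 19, 24, 25, 26, 29}


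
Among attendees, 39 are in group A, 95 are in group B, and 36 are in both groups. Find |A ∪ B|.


|A ∪ B| = |A| + |B| - |A ∩ B|
= 39 + 95 - 36
= 98

|A ∪ B| = 98


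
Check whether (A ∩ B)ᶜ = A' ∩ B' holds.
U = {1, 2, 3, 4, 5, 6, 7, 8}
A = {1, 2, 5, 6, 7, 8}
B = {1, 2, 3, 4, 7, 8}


LHS: A ∩ B = {1, 2, 7, 8}
(A ∩ B)' = U \ (A ∩ B) = {3, 4, 5, 6}
A' = {3, 4}, B' = {5, 6}
Claimed RHS: A' ∩ B' = ∅
Identity is INVALID: LHS = {3, 4, 5, 6} but the RHS claimed here equals ∅. The correct form is (A ∩ B)' = A' ∪ B'.

Identity is invalid: (A ∩ B)' = {3, 4, 5, 6} but A' ∩ B' = ∅. The correct De Morgan law is (A ∩ B)' = A' ∪ B'.


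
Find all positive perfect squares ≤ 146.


Checking each candidate:
Condition: positive perfect squares ≤ 146
Result = {1, 4, 9, 16, 25, 36, 49, 64, 81, 100, 121, 144}

{1, 4, 9, 16, 25, 36, 49, 64, 81, 100, 121, 144}


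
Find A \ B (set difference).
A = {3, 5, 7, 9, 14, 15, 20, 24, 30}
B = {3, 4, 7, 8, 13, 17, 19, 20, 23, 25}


A \ B = elements in A but not in B
A = {3, 5, 7, 9, 14, 15, 20, 24, 30}
B = {3, 4, 7, 8, 13, 17, 19, 20, 23, 25}
Remove from A any elements in B
A \ B = {5, 9, 14, 15, 24, 30}

A \ B = {5, 9, 14, 15, 24, 30}


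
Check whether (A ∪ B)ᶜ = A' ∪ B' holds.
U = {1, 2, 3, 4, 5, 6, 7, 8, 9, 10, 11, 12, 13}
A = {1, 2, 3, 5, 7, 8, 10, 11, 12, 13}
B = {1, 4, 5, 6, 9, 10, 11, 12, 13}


LHS: A ∪ B = {1, 2, 3, 4, 5, 6, 7, 8, 9, 10, 11, 12, 13}
(A ∪ B)' = U \ (A ∪ B) = ∅
A' = {4, 6, 9}, B' = {2, 3, 7, 8}
Claimed RHS: A' ∪ B' = {2, 3, 4, 6, 7, 8, 9}
Identity is INVALID: LHS = ∅ but the RHS claimed here equals {2, 3, 4, 6, 7, 8, 9}. The correct form is (A ∪ B)' = A' ∩ B'.

Identity is invalid: (A ∪ B)' = ∅ but A' ∪ B' = {2, 3, 4, 6, 7, 8, 9}. The correct De Morgan law is (A ∪ B)' = A' ∩ B'.
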